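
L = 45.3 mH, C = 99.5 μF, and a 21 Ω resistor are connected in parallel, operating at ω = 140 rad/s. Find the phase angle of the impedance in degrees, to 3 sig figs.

71.7°

X_L = ωL = 6.34 Ω
X_C = 1/(ωC) = 71.8 Ω
Parallel: admittances add. Y = 1/R + 1/(jωL) + jωC
Y = (0.0476 − j0.144) S
|Y| = 0.151 S → |Z| = 1/|Y| = 6.60 Ω, ∠Z = −∠Y = 71.7°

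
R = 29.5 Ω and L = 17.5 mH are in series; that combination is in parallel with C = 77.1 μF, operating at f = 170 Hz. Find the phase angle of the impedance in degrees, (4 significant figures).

ω = 2πf = 1068 rad/s
X_L = ωL = 18.69 Ω
X_C = 1/(ωC) = 12.14 Ω
Branch 1 (R+jX_L): Z₁ = 29.50 + j18.69 Ω, |Z₁| = 34.92 Ω
Branch 2 (−jX_C): Z₂ = −j12.14 Ω
Parallel: Z = Z₁Z₂/(Z₁+Z₂), |Z| = 14.03 Ω, ∠Z = -70.16°

-70.16°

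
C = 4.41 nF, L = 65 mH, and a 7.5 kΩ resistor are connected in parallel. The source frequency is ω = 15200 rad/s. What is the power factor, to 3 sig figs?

X_L = ωL = 988 Ω
X_C = 1/(ωC) = 14900 Ω
Parallel: admittances add. Y = 1/R + 1/(jωL) + jωC
Y = (0.000133 − j0.000945) S
|Y| = 0.000954 S → |Z| = 1/|Y| = 1050 Ω, ∠Z = −∠Y = 82.0°
cos φ = cos(82.0°) = 0.140

0.140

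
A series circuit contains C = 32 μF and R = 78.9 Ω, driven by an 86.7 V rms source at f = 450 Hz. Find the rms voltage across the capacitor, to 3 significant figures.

ω = 2πf = 2827 rad/s
X_C = 1/(ωC) = 11.1 Ω
Z = 78.9 − j11.1 Ω
|Z| = √(78.9² + 11.1²) = 79.7 Ω
I = V/|Z| = 1.09 A
V_C = I·|Z_C| = 1.09 × 11.1 = 12.0 V

12.0 V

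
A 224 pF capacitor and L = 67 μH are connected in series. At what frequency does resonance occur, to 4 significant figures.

ω₀ = 1/√(LC) = 1/√(6.7e-05 × 2.24e-10) = 8.163e+06 rad/s
f₀ = ω₀/(2π) = 1.299 MHz

1.299 MHz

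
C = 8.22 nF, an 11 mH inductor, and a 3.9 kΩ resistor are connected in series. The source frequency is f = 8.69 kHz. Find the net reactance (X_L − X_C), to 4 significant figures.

ω = 2πf = 54600 rad/s
X_L = ωL = 600.6 Ω
X_C = 1/(ωC) = 2228 Ω
X = 600.6 − 2228 = -1627 Ω

-1627 Ω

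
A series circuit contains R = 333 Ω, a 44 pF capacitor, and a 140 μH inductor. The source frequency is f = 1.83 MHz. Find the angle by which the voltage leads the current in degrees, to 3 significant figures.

ω = 2πf = 1.15e+07 rad/s
X_L = ωL = 1610 Ω
X_C = 1/(ωC) = 1980 Ω
Net reactance X = X_L − X_C = -367 Ω
Z = 333 − j367 Ω
|Z| = √(333² + 367²) = 495 Ω
∠Z = arctan(-367/333) = -47.8°

-47.8°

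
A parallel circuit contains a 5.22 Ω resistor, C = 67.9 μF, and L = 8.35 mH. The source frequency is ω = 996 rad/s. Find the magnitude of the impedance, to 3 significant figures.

X_L = ωL = 8.32 Ω
X_C = 1/(ωC) = 14.8 Ω
Parallel: admittances add. Y = 1/R + 1/(jωL) + jωC
Y = (0.192 − j0.0526) S
|Y| = 0.199 S → |Z| = 1/|Y| = 5.03 Ω, ∠Z = −∠Y = 15.4°

5.03 Ω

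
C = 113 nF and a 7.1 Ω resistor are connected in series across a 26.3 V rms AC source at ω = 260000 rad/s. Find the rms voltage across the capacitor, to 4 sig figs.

X_C = 1/(ωC) = 34.04 Ω
Z = 7.100 − j34.04 Ω
|Z| = √(7.100² + 34.04²) = 34.77 Ω
I = V/|Z| = 756.4 mA
V_C = I·|Z_C| = 0.7564 × 34.04 = 25.75 V

25.75 V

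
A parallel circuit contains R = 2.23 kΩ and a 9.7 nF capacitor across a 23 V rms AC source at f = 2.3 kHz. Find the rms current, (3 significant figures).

ω = 2πf = 14450 rad/s
X_C = 1/(ωC) = 7130 Ω
Parallel: admittances add. Y = 1/R + jωC
Y = (0.000448 + j0.000140) S
|Y| = 0.000470 S → |Z| = 1/|Y| = 2130 Ω, ∠Z = −∠Y = -17.4°
I = V/|Z| = 23/2130 = 10.8 mA

10.8 mA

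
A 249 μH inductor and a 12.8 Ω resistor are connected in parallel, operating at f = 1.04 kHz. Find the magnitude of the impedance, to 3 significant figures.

ω = 2πf = 6535 rad/s
X_L = ωL = 1.63 Ω
Parallel: admittances add. Y = 1/R + 1/(jωL)
Y = (0.0781 − j0.615) S
|Y| = 0.620 S → |Z| = 1/|Y| = 1.61 Ω, ∠Z = −∠Y = 82.8°

1.61 Ω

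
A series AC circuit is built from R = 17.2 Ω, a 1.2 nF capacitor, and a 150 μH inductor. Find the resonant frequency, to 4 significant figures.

ω₀ = 1/√(LC) = 1/√(0.00015 × 1.2e-09) = 2.357e+06 rad/s
f₀ = ω₀/(2π) = 375.1 kHz

375.1 kHz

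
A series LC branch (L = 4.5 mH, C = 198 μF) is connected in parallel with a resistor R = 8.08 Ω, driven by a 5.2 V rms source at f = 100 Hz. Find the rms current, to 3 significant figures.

ω = 2πf = 628.3 rad/s
X_L = ωL = 2.83 Ω
X_C = 1/(ωC) = 8.04 Ω
Branch 1: Z₁ = R = 8.08 Ω
Branch 2 (series LC): Z₂ = j(X_L − X_C) = −j5.21 Ω
Parallel: Z = Z₁Z₂/(Z₁+Z₂), |Z| = 4.38 Ω, ∠Z = -57.2°
I = V/|Z| = 5.2/4.38 = 1.19 A

1.19 A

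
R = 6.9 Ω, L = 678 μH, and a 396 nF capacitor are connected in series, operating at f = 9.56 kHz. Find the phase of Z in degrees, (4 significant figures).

ω = 2πf = 60070 rad/s
X_L = ωL = 40.73 Ω
X_C = 1/(ωC) = 42.04 Ω
Net reactance X = X_L − X_C = -1.315 Ω
Z = 6.900 − j1.315 Ω
|Z| = √(6.900² + 1.315²) = 7.024 Ω
∠Z = arctan(-1.315/6.900) = -10.79°

-10.79°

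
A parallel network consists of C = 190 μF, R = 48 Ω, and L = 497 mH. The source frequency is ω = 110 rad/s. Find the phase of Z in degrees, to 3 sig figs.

X_L = ωL = 54.7 Ω
X_C = 1/(ωC) = 47.8 Ω
Parallel: admittances add. Y = 1/R + 1/(jωL) + jωC
Y = (0.0208 + j0.00261) S
|Y| = 0.0210 S → |Z| = 1/|Y| = 47.6 Ω, ∠Z = −∠Y = -7.14°

-7.14°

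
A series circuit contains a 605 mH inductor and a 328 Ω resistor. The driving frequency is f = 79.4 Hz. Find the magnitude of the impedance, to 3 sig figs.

ω = 2πf = 498.9 rad/s
X_L = ωL = 302 Ω
Z = 328 + j302 Ω
|Z| = √(328² + 302²) = 446 Ω

446 Ω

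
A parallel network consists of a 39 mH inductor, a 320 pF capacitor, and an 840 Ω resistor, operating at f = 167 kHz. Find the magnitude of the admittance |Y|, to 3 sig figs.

ω = 2πf = 1.049e+06 rad/s
X_L = ωL = 40900 Ω
X_C = 1/(ωC) = 2980 Ω
Parallel: admittances add. Y = 1/R + 1/(jωL) + jωC
Y = (0.00119 + j0.000311) S
|Y| = 0.00123 S → |Z| = 1/|Y| = 813 Ω, ∠Z = −∠Y = -14.7°

1.23 mS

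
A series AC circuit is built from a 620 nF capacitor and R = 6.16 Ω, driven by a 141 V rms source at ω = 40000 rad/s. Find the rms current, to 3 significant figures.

X_C = 1/(ωC) = 40.3 Ω
Z = 6.16 − j40.3 Ω
|Z| = √(6.16² + 40.3²) = 40.8 Ω
I = V/|Z| = 141/40.8 = 3.46 A

3.46 A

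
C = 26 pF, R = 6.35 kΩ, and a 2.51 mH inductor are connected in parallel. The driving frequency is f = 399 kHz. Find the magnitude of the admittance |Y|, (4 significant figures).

ω = 2πf = 2.507e+06 rad/s
X_L = ωL = 6293 Ω
X_C = 1/(ωC) = 15340 Ω
Parallel: admittances add. Y = 1/R + 1/(jωL) + jωC
Y = (0.0001575 − j9.374e-05) S
|Y| = 0.0001833 S → |Z| = 1/|Y| = 5457 Ω, ∠Z = −∠Y = 30.76°

183.3 μS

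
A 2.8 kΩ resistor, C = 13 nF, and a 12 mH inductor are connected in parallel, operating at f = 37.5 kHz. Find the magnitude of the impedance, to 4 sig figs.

ω = 2πf = 235600 rad/s
X_L = ωL = 2827 Ω
X_C = 1/(ωC) = 326.5 Ω
Parallel: admittances add. Y = 1/R + 1/(jωL) + jωC
Y = (0.0003571 + j0.002709) S
|Y| = 0.002733 S → |Z| = 1/|Y| = 365.9 Ω, ∠Z = −∠Y = -82.49°

365.9 Ω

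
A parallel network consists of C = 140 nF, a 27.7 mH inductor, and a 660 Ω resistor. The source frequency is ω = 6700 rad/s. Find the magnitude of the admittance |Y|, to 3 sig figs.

X_L = ωL = 186 Ω
X_C = 1/(ωC) = 1070 Ω
Parallel: admittances add. Y = 1/R + 1/(jωL) + jωC
Y = (0.00152 − j0.00445) S
|Y| = 0.00470 S → |Z| = 1/|Y| = 213 Ω, ∠Z = −∠Y = 71.2°

4.70 mS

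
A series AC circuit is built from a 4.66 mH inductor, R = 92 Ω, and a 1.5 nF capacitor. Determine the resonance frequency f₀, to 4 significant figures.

60.20 kHz

ω₀ = 1/√(LC) = 1/√(0.00466 × 1.5e-09) = 378200 rad/s
f₀ = ω₀/(2π) = 60.20 kHz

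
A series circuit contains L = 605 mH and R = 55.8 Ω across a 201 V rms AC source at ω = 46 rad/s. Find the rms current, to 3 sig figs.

X_L = ωL = 27.8 Ω
Z = 55.8 + j27.8 Ω
|Z| = √(55.8² + 27.8²) = 62.4 Ω
I = V/|Z| = 201/62.4 = 3.22 A

3.22 A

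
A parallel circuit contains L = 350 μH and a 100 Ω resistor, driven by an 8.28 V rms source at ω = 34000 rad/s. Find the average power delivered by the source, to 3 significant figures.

X_L = ωL = 11.9 Ω
Parallel: admittances add. Y = 1/R + 1/(jωL)
Y = (0.0100 − j0.0840) S
|Y| = 0.0846 S → |Z| = 1/|Y| = 11.8 Ω, ∠Z = −∠Y = 83.2°
I = V/|Z| = 701 mA
P = VI cos φ = 8.28 × 0.701 × cos(83.2°) = 686 mW

686 mW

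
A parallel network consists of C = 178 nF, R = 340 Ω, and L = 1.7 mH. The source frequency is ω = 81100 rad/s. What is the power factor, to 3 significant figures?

X_L = ωL = 138 Ω
X_C = 1/(ωC) = 69.3 Ω
Parallel: admittances add. Y = 1/R + 1/(jωL) + jωC
Y = (0.00294 + j0.00718) S
|Y| = 0.00776 S → |Z| = 1/|Y| = 129 Ω, ∠Z = −∠Y = -67.7°
cos φ = cos(-67.7°) = 0.379

0.379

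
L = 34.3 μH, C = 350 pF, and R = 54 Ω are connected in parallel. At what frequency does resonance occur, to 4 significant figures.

ω₀ = 1/√(LC) = 1/√(3.43e-05 × 3.5e-10) = 9.127e+06 rad/s
f₀ = ω₀/(2π) = 1.453 MHz

1.453 MHz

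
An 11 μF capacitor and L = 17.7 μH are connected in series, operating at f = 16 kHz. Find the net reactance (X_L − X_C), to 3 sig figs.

0.875 Ω

ω = 2πf = 100500 rad/s
X_L = ωL = 1.78 Ω
X_C = 1/(ωC) = 0.904 Ω
X = 1.78 − 0.904 = 0.875 Ω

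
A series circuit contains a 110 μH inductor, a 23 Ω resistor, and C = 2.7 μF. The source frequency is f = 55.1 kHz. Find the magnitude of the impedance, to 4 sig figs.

43.58 Ω

ω = 2πf = 346200 rad/s
X_L = ωL = 38.08 Ω
X_C = 1/(ωC) = 1.070 Ω
Net reactance X = X_L − X_C = 37.01 Ω
Z = 23.00 + j37.01 Ω
|Z| = √(23.00² + 37.01²) = 43.58 Ω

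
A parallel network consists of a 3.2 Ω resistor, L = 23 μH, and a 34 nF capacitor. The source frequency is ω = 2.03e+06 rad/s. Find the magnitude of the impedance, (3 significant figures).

X_L = ωL = 46.7 Ω
X_C = 1/(ωC) = 14.5 Ω
Parallel: admittances add. Y = 1/R + 1/(jωL) + jωC
Y = (0.312 + j0.0476) S
|Y| = 0.316 S → |Z| = 1/|Y| = 3.16 Ω, ∠Z = −∠Y = -8.66°

3.16 Ω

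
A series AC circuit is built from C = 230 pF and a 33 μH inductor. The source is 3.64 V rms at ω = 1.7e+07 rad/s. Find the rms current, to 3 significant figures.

X_L = ωL = 561 Ω
X_C = 1/(ωC) = 256 Ω
Net reactance X = X_L − X_C = 305 Ω
Z = j305 Ω
|Z| = √(0² + 305²) = 305 Ω
I = V/|Z| = 3.64/305 = 11.9 mA

11.9 mA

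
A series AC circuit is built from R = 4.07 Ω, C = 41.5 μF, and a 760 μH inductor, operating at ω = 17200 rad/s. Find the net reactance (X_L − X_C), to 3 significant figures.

X_L = ωL = 13.1 Ω
X_C = 1/(ωC) = 1.40 Ω
X = 13.1 − 1.40 = 11.7 Ω

11.7 Ω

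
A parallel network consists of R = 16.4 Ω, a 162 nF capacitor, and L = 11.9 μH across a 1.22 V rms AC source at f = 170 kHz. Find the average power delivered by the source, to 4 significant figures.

90.76 mW

ω = 2πf = 1.068e+06 rad/s
X_L = ωL = 12.71 Ω
X_C = 1/(ωC) = 5.779 Ω
Parallel: admittances add. Y = 1/R + 1/(jωL) + jωC
Y = (0.06098 + j0.09437) S
|Y| = 0.1124 S → |Z| = 1/|Y| = 8.901 Ω, ∠Z = −∠Y = -57.13°
I = V/|Z| = 137.1 mA
P = VI cos φ = 1.22 × 0.1371 × cos(-57.13°) = 90.76 mW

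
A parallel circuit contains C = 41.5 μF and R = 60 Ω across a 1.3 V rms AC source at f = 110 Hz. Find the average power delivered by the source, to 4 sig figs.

ω = 2πf = 691.2 rad/s
X_C = 1/(ωC) = 34.86 Ω
Parallel: admittances add. Y = 1/R + jωC
Y = (0.01667 + j0.02868) S
|Y| = 0.03317 S → |Z| = 1/|Y| = 30.14 Ω, ∠Z = −∠Y = -59.84°
I = V/|Z| = 43.13 mA
P = VI cos φ = 1.3 × 0.04313 × cos(-59.84°) = 28.17 mW

28.17 mW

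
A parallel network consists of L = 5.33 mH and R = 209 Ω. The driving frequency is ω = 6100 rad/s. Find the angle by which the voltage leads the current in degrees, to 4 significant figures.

81.16°

X_L = ωL = 32.51 Ω
Parallel: admittances add. Y = 1/R + 1/(jωL)
Y = (0.004785 − j0.03076) S
|Y| = 0.03113 S → |Z| = 1/|Y| = 32.13 Ω, ∠Z = −∠Y = 81.16°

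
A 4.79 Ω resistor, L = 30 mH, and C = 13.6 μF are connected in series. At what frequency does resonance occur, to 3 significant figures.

ω₀ = 1/√(LC) = 1/√(0.03 × 1.36e-05) = 1566 rad/s
f₀ = ω₀/(2π) = 249 Hz

249 Hz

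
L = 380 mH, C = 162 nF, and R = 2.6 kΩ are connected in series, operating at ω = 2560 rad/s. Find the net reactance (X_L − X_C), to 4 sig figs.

-1438 Ω

X_L = ωL = 972.8 Ω
X_C = 1/(ωC) = 2411 Ω
X = 972.8 − 2411 = -1438 Ω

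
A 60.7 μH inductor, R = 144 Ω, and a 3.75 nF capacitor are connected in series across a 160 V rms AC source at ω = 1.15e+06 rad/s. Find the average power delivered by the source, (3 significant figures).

X_L = ωL = 69.8 Ω
X_C = 1/(ωC) = 232 Ω
Net reactance X = X_L − X_C = -162 Ω
Z = 144 − j162 Ω
|Z| = √(144² + 162²) = 217 Ω
∠Z = arctan(-162/144) = -48.4°
I = V/|Z| = 738 mA
P = VI cos φ = 160 × 0.738 × cos(-48.4°) = 78.4 W

78.4 W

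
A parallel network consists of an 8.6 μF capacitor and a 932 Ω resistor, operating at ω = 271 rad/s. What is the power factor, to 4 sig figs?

X_C = 1/(ωC) = 429.1 Ω
Parallel: admittances add. Y = 1/R + jωC
Y = (0.001073 + j0.002331) S
|Y| = 0.002566 S → |Z| = 1/|Y| = 389.8 Ω, ∠Z = −∠Y = -65.28°
cos φ = cos(-65.28°) = 0.4182

0.4182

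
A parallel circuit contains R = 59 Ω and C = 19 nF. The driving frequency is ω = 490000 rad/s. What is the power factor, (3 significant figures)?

X_C = 1/(ωC) = 107 Ω
Parallel: admittances add. Y = 1/R + jωC
Y = (0.0169 + j0.00931) S
|Y| = 0.0193 S → |Z| = 1/|Y| = 51.7 Ω, ∠Z = −∠Y = -28.8°
cos φ = cos(-28.8°) = 0.876

0.876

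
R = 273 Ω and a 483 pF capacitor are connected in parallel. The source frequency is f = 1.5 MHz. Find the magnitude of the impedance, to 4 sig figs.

171.1 Ω

ω = 2πf = 9.425e+06 rad/s
X_C = 1/(ωC) = 219.7 Ω
Parallel: admittances add. Y = 1/R + jωC
Y = (0.003663 + j0.004552) S
|Y| = 0.005843 S → |Z| = 1/|Y| = 171.1 Ω, ∠Z = −∠Y = -51.18°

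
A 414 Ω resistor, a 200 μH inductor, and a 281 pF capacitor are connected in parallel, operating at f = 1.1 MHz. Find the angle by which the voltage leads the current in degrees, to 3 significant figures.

-26.8°

ω = 2πf = 6.912e+06 rad/s
X_L = ωL = 1380 Ω
X_C = 1/(ωC) = 515 Ω
Parallel: admittances add. Y = 1/R + 1/(jωL) + jωC
Y = (0.00242 + j0.00122) S
|Y| = 0.00271 S → |Z| = 1/|Y| = 370 Ω, ∠Z = −∠Y = -26.8°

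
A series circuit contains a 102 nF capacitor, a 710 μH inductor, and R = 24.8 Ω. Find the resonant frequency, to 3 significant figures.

18.7 kHz

ω₀ = 1/√(LC) = 1/√(0.00071 × 1.02e-07) = 117500 rad/s
f₀ = ω₀/(2π) = 18.7 kHz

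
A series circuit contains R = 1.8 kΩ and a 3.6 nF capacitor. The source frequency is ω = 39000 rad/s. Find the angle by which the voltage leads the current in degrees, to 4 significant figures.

-75.82°

X_C = 1/(ωC) = 7123 Ω
Z = 1800 − j7123 Ω
|Z| = √(1800² + 7123²) = 7346 Ω
∠Z = arctan(-7123/1800) = -75.82°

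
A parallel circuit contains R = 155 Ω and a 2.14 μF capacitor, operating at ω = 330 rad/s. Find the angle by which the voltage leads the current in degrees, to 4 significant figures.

X_C = 1/(ωC) = 1416 Ω
Parallel: admittances add. Y = 1/R + jωC
Y = (0.006452 + j0.0007062) S
|Y| = 0.006490 S → |Z| = 1/|Y| = 154.1 Ω, ∠Z = −∠Y = -6.247°

-6.247°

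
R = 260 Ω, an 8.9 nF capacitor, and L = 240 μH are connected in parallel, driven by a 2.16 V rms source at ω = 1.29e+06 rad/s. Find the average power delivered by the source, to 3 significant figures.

X_L = ωL = 310 Ω
X_C = 1/(ωC) = 87.1 Ω
Parallel: admittances add. Y = 1/R + 1/(jωL) + jωC
Y = (0.00385 + j0.00825) S
|Y| = 0.00910 S → |Z| = 1/|Y| = 110 Ω, ∠Z = −∠Y = -65.0°
I = V/|Z| = 19.7 mA
P = VI cos φ = 2.16 × 0.0197 × cos(-65.0°) = 17.9 mW

17.9 mW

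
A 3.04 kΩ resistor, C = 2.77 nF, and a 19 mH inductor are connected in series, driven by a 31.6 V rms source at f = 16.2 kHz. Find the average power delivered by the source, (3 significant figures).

256 mW

ω = 2πf = 101800 rad/s
X_L = ωL = 1930 Ω
X_C = 1/(ωC) = 3550 Ω
Net reactance X = X_L − X_C = -1610 Ω
Z = 3040 − j1610 Ω
|Z| = √(3040² + 1610²) = 3440 Ω
∠Z = arctan(-1610/3040) = -27.9°
I = V/|Z| = 9.18 mA
P = VI cos φ = 31.6 × 0.00918 × cos(-27.9°) = 256 mW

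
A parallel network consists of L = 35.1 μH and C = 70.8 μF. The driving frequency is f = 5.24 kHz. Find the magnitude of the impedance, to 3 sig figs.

0.682 Ω

ω = 2πf = 32920 rad/s
X_L = ωL = 1.16 Ω
X_C = 1/(ωC) = 0.429 Ω
Parallel: admittances add. Y = 1/(jωL) + jωC
Y = (0 + j1.47) S
|Y| = 1.47 S → |Z| = 1/|Y| = 0.682 Ω, ∠Z = −∠Y = -90.0°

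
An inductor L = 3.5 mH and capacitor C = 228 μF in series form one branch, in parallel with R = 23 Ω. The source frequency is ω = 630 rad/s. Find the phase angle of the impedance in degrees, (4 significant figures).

X_L = ωL = 2.205 Ω
X_C = 1/(ωC) = 6.962 Ω
Branch 1: Z₁ = R = 23.00 Ω
Branch 2 (series LC): Z₂ = j(X_L − X_C) = −j4.757 Ω
Parallel: Z = Z₁Z₂/(Z₁+Z₂), |Z| = 4.658 Ω, ∠Z = -78.31°

-78.31°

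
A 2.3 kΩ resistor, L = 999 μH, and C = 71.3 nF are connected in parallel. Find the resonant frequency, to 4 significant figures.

18.86 kHz

ω₀ = 1/√(LC) = 1/√(0.000999 × 7.13e-08) = 118500 rad/s
f₀ = ω₀/(2π) = 18.86 kHz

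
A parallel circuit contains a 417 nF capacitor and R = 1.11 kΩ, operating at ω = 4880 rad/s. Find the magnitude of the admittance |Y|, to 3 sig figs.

2.23 mS

X_C = 1/(ωC) = 491 Ω
Parallel: admittances add. Y = 1/R + jωC
Y = (0.000901 + j0.00203) S
|Y| = 0.00223 S → |Z| = 1/|Y| = 449 Ω, ∠Z = −∠Y = -66.1°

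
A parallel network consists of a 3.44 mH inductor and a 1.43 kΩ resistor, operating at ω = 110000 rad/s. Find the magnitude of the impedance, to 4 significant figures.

X_L = ωL = 378.4 Ω
Parallel: admittances add. Y = 1/R + 1/(jωL)
Y = (0.0006993 − j0.002643) S
|Y| = 0.002734 S → |Z| = 1/|Y| = 365.8 Ω, ∠Z = −∠Y = 75.18°

365.8 Ω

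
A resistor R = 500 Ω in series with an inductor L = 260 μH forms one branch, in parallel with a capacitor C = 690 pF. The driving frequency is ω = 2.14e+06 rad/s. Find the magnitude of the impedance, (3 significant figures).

985 Ω

X_L = ωL = 556 Ω
X_C = 1/(ωC) = 677 Ω
Branch 1 (R+jX_L): Z₁ = 500 + j556 Ω, |Z₁| = 748 Ω
Branch 2 (−jX_C): Z₂ = −j677 Ω
Parallel: Z = Z₁Z₂/(Z₁+Z₂), |Z| = 985 Ω, ∠Z = -28.4°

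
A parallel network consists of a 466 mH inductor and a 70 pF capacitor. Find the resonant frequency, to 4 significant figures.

ω₀ = 1/√(LC) = 1/√(0.466 × 7e-11) = 175100 rad/s
f₀ = ω₀/(2π) = 27.87 kHz

27.87 kHz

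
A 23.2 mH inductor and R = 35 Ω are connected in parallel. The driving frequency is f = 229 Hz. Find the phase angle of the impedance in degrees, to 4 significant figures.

46.36°

ω = 2πf = 1439 rad/s
X_L = ωL = 33.38 Ω
Parallel: admittances add. Y = 1/R + 1/(jωL)
Y = (0.02857 − j0.02996) S
|Y| = 0.04140 S → |Z| = 1/|Y| = 24.16 Ω, ∠Z = −∠Y = 46.36°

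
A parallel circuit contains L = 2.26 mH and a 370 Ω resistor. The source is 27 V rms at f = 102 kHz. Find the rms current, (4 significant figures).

ω = 2πf = 640900 rad/s
X_L = ωL = 1448 Ω
Parallel: admittances add. Y = 1/R + 1/(jωL)
Y = (0.002703 − j0.0006904) S
|Y| = 0.002789 S → |Z| = 1/|Y| = 358.5 Ω, ∠Z = −∠Y = 14.33°
I = V/|Z| = 27/358.5 = 75.32 mA

75.32 mA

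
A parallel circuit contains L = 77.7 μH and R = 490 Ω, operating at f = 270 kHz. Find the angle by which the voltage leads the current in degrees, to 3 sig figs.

ω = 2πf = 1.696e+06 rad/s
X_L = ωL = 132 Ω
Parallel: admittances add. Y = 1/R + 1/(jωL)
Y = (0.00204 − j0.00759) S
|Y| = 0.00786 S → |Z| = 1/|Y| = 127 Ω, ∠Z = −∠Y = 74.9°

74.9°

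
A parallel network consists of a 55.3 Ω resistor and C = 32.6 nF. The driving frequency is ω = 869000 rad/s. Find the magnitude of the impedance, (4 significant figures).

X_C = 1/(ωC) = 35.30 Ω
Parallel: admittances add. Y = 1/R + jωC
Y = (0.01808 + j0.02833) S
|Y| = 0.03361 S → |Z| = 1/|Y| = 29.75 Ω, ∠Z = −∠Y = -57.45°

29.75 Ω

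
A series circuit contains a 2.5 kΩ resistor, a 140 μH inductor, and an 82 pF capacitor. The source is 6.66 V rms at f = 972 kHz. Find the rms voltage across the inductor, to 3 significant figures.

ω = 2πf = 6.107e+06 rad/s
X_L = ωL = 855 Ω
X_C = 1/(ωC) = 2000 Ω
Net reactance X = X_L − X_C = -1140 Ω
Z = 2500 − j1140 Ω
|Z| = √(2500² + 1140²) = 2750 Ω
I = V/|Z| = 2.42 mA
V_L = I·|Z_L| = 0.00242 × 855 = 2.07 V

2.07 V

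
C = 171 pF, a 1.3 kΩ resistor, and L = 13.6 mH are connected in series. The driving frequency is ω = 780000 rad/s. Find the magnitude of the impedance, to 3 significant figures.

X_L = ωL = 10600 Ω
X_C = 1/(ωC) = 7500 Ω
Net reactance X = X_L − X_C = 3110 Ω
Z = 1300 + j3110 Ω
|Z| = √(1300² + 3110²) = 3370 Ω

3370 Ω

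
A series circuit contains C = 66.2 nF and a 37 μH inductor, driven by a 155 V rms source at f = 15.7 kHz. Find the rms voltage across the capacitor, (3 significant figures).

ω = 2πf = 98650 rad/s
X_L = ωL = 3.65 Ω
X_C = 1/(ωC) = 153 Ω
Net reactance X = X_L − X_C = -149 Ω
Z = − j149 Ω
|Z| = √(0² + 149²) = 149 Ω
I = V/|Z| = 1.04 A
V_C = I·|Z_C| = 1.04 × 153 = 159 V

159 V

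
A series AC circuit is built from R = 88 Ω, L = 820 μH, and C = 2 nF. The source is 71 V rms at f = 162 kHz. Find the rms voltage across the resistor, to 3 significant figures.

ω = 2πf = 1.018e+06 rad/s
X_L = ωL = 835 Ω
X_C = 1/(ωC) = 491 Ω
Net reactance X = X_L − X_C = 343 Ω
Z = 88.0 + j343 Ω
|Z| = √(88.0² + 343²) = 355 Ω
I = V/|Z| = 200 mA
V_R = I·|Z_R| = 0.200 × 88.0 = 17.6 V

17.6 V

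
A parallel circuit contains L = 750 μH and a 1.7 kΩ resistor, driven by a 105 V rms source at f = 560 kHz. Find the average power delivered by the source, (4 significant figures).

6.485 W

ω = 2πf = 3.519e+06 rad/s
X_L = ωL = 2639 Ω
Parallel: admittances add. Y = 1/R + 1/(jωL)
Y = (0.0005882 − j0.0003789) S
|Y| = 0.0006997 S → |Z| = 1/|Y| = 1429 Ω, ∠Z = −∠Y = 32.79°
I = V/|Z| = 73.47 mA
P = VI cos φ = 105 × 0.07347 × cos(32.79°) = 6.485 W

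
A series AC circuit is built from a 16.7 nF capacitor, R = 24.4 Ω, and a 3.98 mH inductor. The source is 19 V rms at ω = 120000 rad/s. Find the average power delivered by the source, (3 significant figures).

X_L = ωL = 478 Ω
X_C = 1/(ωC) = 499 Ω
Net reactance X = X_L − X_C = -21.4 Ω
Z = 24.4 − j21.4 Ω
|Z| = √(24.4² + 21.4²) = 32.5 Ω
∠Z = arctan(-21.4/24.4) = -41.3°
I = V/|Z| = 585 mA
P = VI cos φ = 19 × 0.585 × cos(-41.3°) = 8.36 W

8.36 W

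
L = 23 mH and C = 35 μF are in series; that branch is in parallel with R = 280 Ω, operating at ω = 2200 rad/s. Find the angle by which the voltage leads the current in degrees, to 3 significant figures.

82.3°

X_L = ωL = 50.6 Ω
X_C = 1/(ωC) = 13.0 Ω
Branch 1: Z₁ = R = 280 Ω
Branch 2 (series LC): Z₂ = j(X_L − X_C) = j37.6 Ω
Parallel: Z = Z₁Z₂/(Z₁+Z₂), |Z| = 37.3 Ω, ∠Z = 82.3°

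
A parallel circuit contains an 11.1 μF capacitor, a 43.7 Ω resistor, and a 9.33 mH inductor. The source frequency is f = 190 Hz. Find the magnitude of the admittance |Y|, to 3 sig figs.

ω = 2πf = 1194 rad/s
X_L = ωL = 11.1 Ω
X_C = 1/(ωC) = 75.5 Ω
Parallel: admittances add. Y = 1/R + 1/(jωL) + jωC
Y = (0.0229 − j0.0765) S
|Y| = 0.0799 S → |Z| = 1/|Y| = 12.5 Ω, ∠Z = −∠Y = 73.4°

79.9 mS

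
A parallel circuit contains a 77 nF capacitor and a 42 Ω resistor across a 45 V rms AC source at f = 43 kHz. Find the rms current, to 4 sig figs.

1.423 A

ω = 2πf = 270200 rad/s
X_C = 1/(ωC) = 48.07 Ω
Parallel: admittances add. Y = 1/R + jωC
Y = (0.02381 + j0.02080) S
|Y| = 0.03162 S → |Z| = 1/|Y| = 31.63 Ω, ∠Z = −∠Y = -41.15°
I = V/|Z| = 45/31.63 = 1.423 A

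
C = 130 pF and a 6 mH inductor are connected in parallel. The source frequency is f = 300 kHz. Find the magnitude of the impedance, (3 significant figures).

6380 Ω

ω = 2πf = 1.885e+06 rad/s
X_L = ωL = 11300 Ω
X_C = 1/(ωC) = 4080 Ω
Parallel: admittances add. Y = 1/(jωL) + jωC
Y = (0 + j0.000157) S
|Y| = 0.000157 S → |Z| = 1/|Y| = 6380 Ω, ∠Z = −∠Y = -90.0°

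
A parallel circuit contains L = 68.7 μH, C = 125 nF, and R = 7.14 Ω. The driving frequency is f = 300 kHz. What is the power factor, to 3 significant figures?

0.524

ω = 2πf = 1.885e+06 rad/s
X_L = ωL = 129 Ω
X_C = 1/(ωC) = 4.24 Ω
Parallel: admittances add. Y = 1/R + 1/(jωL) + jωC
Y = (0.140 + j0.228) S
|Y| = 0.267 S → |Z| = 1/|Y| = 3.74 Ω, ∠Z = −∠Y = -58.4°
cos φ = cos(-58.4°) = 0.524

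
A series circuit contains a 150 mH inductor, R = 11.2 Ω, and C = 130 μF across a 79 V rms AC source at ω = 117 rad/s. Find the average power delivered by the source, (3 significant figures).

X_L = ωL = 17.6 Ω
X_C = 1/(ωC) = 65.7 Ω
Net reactance X = X_L − X_C = -48.2 Ω
Z = 11.2 − j48.2 Ω
|Z| = √(11.2² + 48.2²) = 49.5 Ω
∠Z = arctan(-48.2/11.2) = -76.9°
I = V/|Z| = 1.60 A
P = VI cos φ = 79 × 1.60 × cos(-76.9°) = 28.5 W

28.5 W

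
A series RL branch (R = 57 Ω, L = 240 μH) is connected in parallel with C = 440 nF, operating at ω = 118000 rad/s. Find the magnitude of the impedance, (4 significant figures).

21.24 Ω

X_L = ωL = 28.32 Ω
X_C = 1/(ωC) = 19.26 Ω
Branch 1 (R+jX_L): Z₁ = 57.00 + j28.32 Ω, |Z₁| = 63.65 Ω
Branch 2 (−jX_C): Z₂ = −j19.26 Ω
Parallel: Z = Z₁Z₂/(Z₁+Z₂), |Z| = 21.24 Ω, ∠Z = -72.61°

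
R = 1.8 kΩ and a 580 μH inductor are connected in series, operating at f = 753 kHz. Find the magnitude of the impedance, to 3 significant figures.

3280 Ω

ω = 2πf = 4.731e+06 rad/s
X_L = ωL = 2740 Ω
Z = 1800 + j2740 Ω
|Z| = √(1800² + 2740²) = 3280 Ω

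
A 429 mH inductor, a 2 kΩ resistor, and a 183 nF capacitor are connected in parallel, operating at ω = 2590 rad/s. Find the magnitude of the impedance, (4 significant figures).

X_L = ωL = 1111 Ω
X_C = 1/(ωC) = 2110 Ω
Parallel: admittances add. Y = 1/R + 1/(jωL) + jωC
Y = (0.0005000 − j0.0004260) S
|Y| = 0.0006569 S → |Z| = 1/|Y| = 1522 Ω, ∠Z = −∠Y = 40.43°

1522 Ω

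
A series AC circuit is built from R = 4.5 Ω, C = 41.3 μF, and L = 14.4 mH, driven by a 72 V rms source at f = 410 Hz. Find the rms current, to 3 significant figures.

ω = 2πf = 2576 rad/s
X_L = ωL = 37.1 Ω
X_C = 1/(ωC) = 9.40 Ω
Net reactance X = X_L − X_C = 27.7 Ω
Z = 4.50 + j27.7 Ω
|Z| = √(4.50² + 27.7²) = 28.1 Ω
I = V/|Z| = 72/28.1 = 2.57 A

2.57 A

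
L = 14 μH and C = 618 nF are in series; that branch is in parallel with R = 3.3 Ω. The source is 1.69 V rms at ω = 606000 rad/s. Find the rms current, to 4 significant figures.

588.9 mA

X_L = ωL = 8.484 Ω
X_C = 1/(ωC) = 2.670 Ω
Branch 1: Z₁ = R = 3.300 Ω
Branch 2 (series LC): Z₂ = j(X_L − X_C) = j5.814 Ω
Parallel: Z = Z₁Z₂/(Z₁+Z₂), |Z| = 2.870 Ω, ∠Z = 29.58°
I = V/|Z| = 1.69/2.870 = 588.9 mA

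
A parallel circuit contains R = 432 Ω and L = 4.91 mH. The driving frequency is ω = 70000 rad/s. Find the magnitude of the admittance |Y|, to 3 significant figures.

3.72 mS

X_L = ωL = 344 Ω
Parallel: admittances add. Y = 1/R + 1/(jωL)
Y = (0.00231 − j0.00291) S
|Y| = 0.00372 S → |Z| = 1/|Y| = 269 Ω, ∠Z = −∠Y = 51.5°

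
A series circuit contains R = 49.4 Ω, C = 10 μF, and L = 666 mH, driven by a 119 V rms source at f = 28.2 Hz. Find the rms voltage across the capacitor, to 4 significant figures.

149.5 V

ω = 2πf = 177.2 rad/s
X_L = ωL = 118.0 Ω
X_C = 1/(ωC) = 564.4 Ω
Net reactance X = X_L − X_C = -446.4 Ω
Z = 49.40 − j446.4 Ω
|Z| = √(49.40² + 446.4²) = 449.1 Ω
I = V/|Z| = 265.0 mA
V_C = I·|Z_C| = 0.2650 × 564.4 = 149.5 V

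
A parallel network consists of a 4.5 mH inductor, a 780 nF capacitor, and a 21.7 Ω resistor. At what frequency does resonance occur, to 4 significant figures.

2.686 kHz

ω₀ = 1/√(LC) = 1/√(0.0045 × 7.8e-07) = 16880 rad/s
f₀ = ω₀/(2π) = 2.686 kHz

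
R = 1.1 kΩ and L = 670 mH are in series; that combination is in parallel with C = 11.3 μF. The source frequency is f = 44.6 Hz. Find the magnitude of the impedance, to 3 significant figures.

318 Ω

ω = 2πf = 280.2 rad/s
X_L = ωL = 188 Ω
X_C = 1/(ωC) = 316 Ω
Branch 1 (R+jX_L): Z₁ = 1100 + j188 Ω, |Z₁| = 1120 Ω
Branch 2 (−jX_C): Z₂ = −j316 Ω
Parallel: Z = Z₁Z₂/(Z₁+Z₂), |Z| = 318 Ω, ∠Z = -73.7°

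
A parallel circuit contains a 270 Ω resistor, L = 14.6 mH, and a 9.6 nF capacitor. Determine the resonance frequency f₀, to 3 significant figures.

13.4 kHz

ω₀ = 1/√(LC) = 1/√(0.0146 × 9.6e-09) = 84470 rad/s
f₀ = ω₀/(2π) = 13.4 kHz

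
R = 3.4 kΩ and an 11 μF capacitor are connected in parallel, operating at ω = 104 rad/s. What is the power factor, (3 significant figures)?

0.249

X_C = 1/(ωC) = 874 Ω
Parallel: admittances add. Y = 1/R + jωC
Y = (0.000294 + j0.00114) S
|Y| = 0.00118 S → |Z| = 1/|Y| = 847 Ω, ∠Z = −∠Y = -75.6°
cos φ = cos(-75.6°) = 0.249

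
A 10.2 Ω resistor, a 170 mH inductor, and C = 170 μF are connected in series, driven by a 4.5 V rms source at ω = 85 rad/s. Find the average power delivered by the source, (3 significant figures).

66.6 mW

X_L = ωL = 14.5 Ω
X_C = 1/(ωC) = 69.2 Ω
Net reactance X = X_L − X_C = -54.8 Ω
Z = 10.2 − j54.8 Ω
|Z| = √(10.2² + 54.8²) = 55.7 Ω
∠Z = arctan(-54.8/10.2) = -79.4°
I = V/|Z| = 80.8 mA
P = VI cos φ = 4.5 × 0.0808 × cos(-79.4°) = 66.6 mW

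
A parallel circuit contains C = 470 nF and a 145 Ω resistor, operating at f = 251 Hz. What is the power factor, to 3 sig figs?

ω = 2πf = 1577 rad/s
X_C = 1/(ωC) = 1350 Ω
Parallel: admittances add. Y = 1/R + jωC
Y = (0.00690 + j0.000741) S
|Y| = 0.00694 S → |Z| = 1/|Y| = 144 Ω, ∠Z = −∠Y = -6.13°
cos φ = cos(-6.13°) = 0.994

0.994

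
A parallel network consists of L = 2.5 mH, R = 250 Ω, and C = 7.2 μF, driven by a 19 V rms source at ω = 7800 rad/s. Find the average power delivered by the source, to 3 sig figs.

1.44 W

X_L = ωL = 19.5 Ω
X_C = 1/(ωC) = 17.8 Ω
Parallel: admittances add. Y = 1/R + 1/(jωL) + jωC
Y = (0.00400 + j0.00488) S
|Y| = 0.00631 S → |Z| = 1/|Y| = 159 Ω, ∠Z = −∠Y = -50.6°
I = V/|Z| = 120 mA
P = VI cos φ = 19 × 0.120 × cos(-50.6°) = 1.44 W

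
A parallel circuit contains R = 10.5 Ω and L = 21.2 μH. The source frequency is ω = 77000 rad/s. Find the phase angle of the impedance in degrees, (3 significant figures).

X_L = ωL = 1.63 Ω
Parallel: admittances add. Y = 1/R + 1/(jωL)
Y = (0.0952 − j0.613) S
|Y| = 0.620 S → |Z| = 1/|Y| = 1.61 Ω, ∠Z = −∠Y = 81.2°

81.2°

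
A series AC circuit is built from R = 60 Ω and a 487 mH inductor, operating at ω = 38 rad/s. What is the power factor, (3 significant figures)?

X_L = ωL = 18.5 Ω
Z = 60.0 + j18.5 Ω
|Z| = √(60.0² + 18.5²) = 62.8 Ω
∠Z = arctan(18.5/60.0) = 17.1°
cos φ = cos(17.1°) = 0.956

0.956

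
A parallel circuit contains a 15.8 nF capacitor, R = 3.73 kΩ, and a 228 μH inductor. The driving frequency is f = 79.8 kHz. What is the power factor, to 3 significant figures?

0.309

ω = 2πf = 501400 rad/s
X_L = ωL = 114 Ω
X_C = 1/(ωC) = 126 Ω
Parallel: admittances add. Y = 1/R + 1/(jωL) + jωC
Y = (0.000268 − j0.000825) S
|Y| = 0.000868 S → |Z| = 1/|Y| = 1150 Ω, ∠Z = −∠Y = 72.0°
cos φ = cos(72.0°) = 0.309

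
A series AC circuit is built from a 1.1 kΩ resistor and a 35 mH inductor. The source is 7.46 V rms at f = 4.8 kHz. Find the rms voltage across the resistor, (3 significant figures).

ω = 2πf = 30160 rad/s
X_L = ωL = 1060 Ω
Z = 1100 + j1060 Ω
|Z| = √(1100² + 1060²) = 1520 Ω
I = V/|Z| = 4.89 mA
V_R = I·|Z_R| = 0.00489 × 1100 = 5.38 V

5.38 V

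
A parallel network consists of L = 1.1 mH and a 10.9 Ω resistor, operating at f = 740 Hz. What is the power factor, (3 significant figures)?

0.425

ω = 2πf = 4650 rad/s
X_L = ωL = 5.11 Ω
Parallel: admittances add. Y = 1/R + 1/(jωL)
Y = (0.0917 − j0.196) S
|Y| = 0.216 S → |Z| = 1/|Y| = 4.63 Ω, ∠Z = −∠Y = 64.9°
cos φ = cos(64.9°) = 0.425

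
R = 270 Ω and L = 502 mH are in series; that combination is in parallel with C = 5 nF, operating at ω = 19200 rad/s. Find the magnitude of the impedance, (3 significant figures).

X_L = ωL = 9640 Ω
X_C = 1/(ωC) = 10400 Ω
Branch 1 (R+jX_L): Z₁ = 270 + j9640 Ω, |Z₁| = 9640 Ω
Branch 2 (−jX_C): Z₂ = −j10400 Ω
Parallel: Z = Z₁Z₂/(Z₁+Z₂), |Z| = 122000 Ω, ∠Z = 69.3°

122000 Ω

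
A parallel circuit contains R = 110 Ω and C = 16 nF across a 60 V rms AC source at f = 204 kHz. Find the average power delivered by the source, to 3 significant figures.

ω = 2πf = 1.282e+06 rad/s
X_C = 1/(ωC) = 48.8 Ω
Parallel: admittances add. Y = 1/R + jωC
Y = (0.00909 + j0.0205) S
|Y| = 0.0224 S → |Z| = 1/|Y| = 44.6 Ω, ∠Z = −∠Y = -66.1°
I = V/|Z| = 1.35 A
P = VI cos φ = 60 × 1.35 × cos(-66.1°) = 32.7 W

32.7 W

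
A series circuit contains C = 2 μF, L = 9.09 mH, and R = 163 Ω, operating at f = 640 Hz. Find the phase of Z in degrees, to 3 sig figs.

-28.3°

ω = 2πf = 4021 rad/s
X_L = ωL = 36.6 Ω
X_C = 1/(ωC) = 124 Ω
Net reactance X = X_L − X_C = -87.8 Ω
Z = 163 − j87.8 Ω
|Z| = √(163² + 87.8²) = 185 Ω
∠Z = arctan(-87.8/163) = -28.3°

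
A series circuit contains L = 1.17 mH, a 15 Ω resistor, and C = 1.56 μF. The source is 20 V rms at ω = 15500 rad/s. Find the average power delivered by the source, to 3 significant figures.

7.85 W

X_L = ωL = 18.1 Ω
X_C = 1/(ωC) = 41.4 Ω
Net reactance X = X_L − X_C = -23.2 Ω
Z = 15.0 − j23.2 Ω
|Z| = √(15.0² + 23.2²) = 27.6 Ω
∠Z = arctan(-23.2/15.0) = -57.1°
I = V/|Z| = 723 mA
P = VI cos φ = 20 × 0.723 × cos(-57.1°) = 7.85 W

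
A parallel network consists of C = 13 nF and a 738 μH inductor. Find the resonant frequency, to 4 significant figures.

ω₀ = 1/√(LC) = 1/√(0.000738 × 1.3e-08) = 322800 rad/s
f₀ = ω₀/(2π) = 51.38 kHz

51.38 kHz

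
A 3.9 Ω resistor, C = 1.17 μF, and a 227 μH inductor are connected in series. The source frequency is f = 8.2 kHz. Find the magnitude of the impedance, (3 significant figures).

ω = 2πf = 51520 rad/s
X_L = ωL = 11.7 Ω
X_C = 1/(ωC) = 16.6 Ω
Net reactance X = X_L − X_C = -4.89 Ω
Z = 3.90 − j4.89 Ω
|Z| = √(3.90² + 4.89²) = 6.26 Ω

6.26 Ω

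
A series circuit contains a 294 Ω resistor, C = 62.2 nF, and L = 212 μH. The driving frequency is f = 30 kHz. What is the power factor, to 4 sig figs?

0.9883

ω = 2πf = 188500 rad/s
X_L = ωL = 39.96 Ω
X_C = 1/(ωC) = 85.29 Ω
Net reactance X = X_L − X_C = -45.33 Ω
Z = 294.0 − j45.33 Ω
|Z| = √(294.0² + 45.33²) = 297.5 Ω
∠Z = arctan(-45.33/294.0) = -8.765°
cos φ = cos(-8.765°) = 0.9883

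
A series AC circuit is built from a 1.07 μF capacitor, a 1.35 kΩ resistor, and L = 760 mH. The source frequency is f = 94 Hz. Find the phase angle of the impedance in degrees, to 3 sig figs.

-40.0°

ω = 2πf = 590.6 rad/s
X_L = ωL = 449 Ω
X_C = 1/(ωC) = 1580 Ω
Net reactance X = X_L − X_C = -1130 Ω
Z = 1350 − j1130 Ω
|Z| = √(1350² + 1130²) = 1760 Ω
∠Z = arctan(-1130/1350) = -40.0°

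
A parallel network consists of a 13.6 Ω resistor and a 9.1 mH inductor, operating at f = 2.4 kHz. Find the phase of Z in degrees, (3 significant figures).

5.66°

ω = 2πf = 15080 rad/s
X_L = ωL = 137 Ω
Parallel: admittances add. Y = 1/R + 1/(jωL)
Y = (0.0735 − j0.00729) S
|Y| = 0.0739 S → |Z| = 1/|Y| = 13.5 Ω, ∠Z = −∠Y = 5.66°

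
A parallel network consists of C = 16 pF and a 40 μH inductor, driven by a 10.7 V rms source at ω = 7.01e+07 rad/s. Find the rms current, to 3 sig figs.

8.19 mA

X_L = ωL = 2800 Ω
X_C = 1/(ωC) = 892 Ω
Parallel: admittances add. Y = 1/(jωL) + jωC
Y = (0 + j0.000765) S
|Y| = 0.000765 S → |Z| = 1/|Y| = 1310 Ω, ∠Z = −∠Y = -90.0°
I = V/|Z| = 10.7/1310 = 8.19 mA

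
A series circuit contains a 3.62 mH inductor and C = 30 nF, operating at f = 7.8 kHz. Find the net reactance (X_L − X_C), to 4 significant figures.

-502.7 Ω

ω = 2πf = 49010 rad/s
X_L = ωL = 177.4 Ω
X_C = 1/(ωC) = 680.1 Ω
X = 177.4 − 680.1 = -502.7 Ω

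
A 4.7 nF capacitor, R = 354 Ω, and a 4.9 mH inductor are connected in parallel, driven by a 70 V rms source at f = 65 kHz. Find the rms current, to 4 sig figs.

ω = 2πf = 408400 rad/s
X_L = ωL = 2001 Ω
X_C = 1/(ωC) = 521.0 Ω
Parallel: admittances add. Y = 1/R + 1/(jωL) + jωC
Y = (0.002825 + j0.001420) S
|Y| = 0.003162 S → |Z| = 1/|Y| = 316.3 Ω, ∠Z = −∠Y = -26.68°
I = V/|Z| = 70/316.3 = 221.3 mA

221.3 mA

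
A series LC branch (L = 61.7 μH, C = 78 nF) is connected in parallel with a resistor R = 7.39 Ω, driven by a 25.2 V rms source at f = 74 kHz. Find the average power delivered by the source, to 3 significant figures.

ω = 2πf = 465000 rad/s
X_L = ωL = 28.7 Ω
X_C = 1/(ωC) = 27.6 Ω
Branch 1: Z₁ = R = 7.39 Ω
Branch 2 (series LC): Z₂ = j(X_L − X_C) = j1.11 Ω
Parallel: Z = Z₁Z₂/(Z₁+Z₂), |Z| = 1.10 Ω, ∠Z = 81.4°
I = V/|Z| = 22.9 A
P = VI cos φ = 25.2 × 22.9 × cos(81.4°) = 85.9 W

85.9 W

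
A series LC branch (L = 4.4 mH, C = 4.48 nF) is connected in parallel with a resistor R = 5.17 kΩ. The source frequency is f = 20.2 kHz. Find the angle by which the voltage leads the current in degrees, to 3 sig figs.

ω = 2πf = 126900 rad/s
X_L = ωL = 558 Ω
X_C = 1/(ωC) = 1760 Ω
Branch 1: Z₁ = R = 5170 Ω
Branch 2 (series LC): Z₂ = j(X_L − X_C) = −j1200 Ω
Parallel: Z = Z₁Z₂/(Z₁+Z₂), |Z| = 1170 Ω, ∠Z = -76.9°

-76.9°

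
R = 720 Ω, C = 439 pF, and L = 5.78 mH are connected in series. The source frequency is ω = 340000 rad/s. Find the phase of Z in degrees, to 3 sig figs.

-81.4°

X_L = ωL = 1970 Ω
X_C = 1/(ωC) = 6700 Ω
Net reactance X = X_L − X_C = -4730 Ω
Z = 720 − j4730 Ω
|Z| = √(720² + 4730²) = 4790 Ω
∠Z = arctan(-4730/720) = -81.4°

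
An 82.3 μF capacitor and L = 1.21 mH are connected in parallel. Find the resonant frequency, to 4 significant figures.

504.3 Hz

ω₀ = 1/√(LC) = 1/√(0.00121 × 8.23e-05) = 3169 rad/s
f₀ = ω₀/(2π) = 504.3 Hz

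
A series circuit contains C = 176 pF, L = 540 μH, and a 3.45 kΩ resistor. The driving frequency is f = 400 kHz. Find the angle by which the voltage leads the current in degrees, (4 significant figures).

-14.68°

ω = 2πf = 2.513e+06 rad/s
X_L = ωL = 1357 Ω
X_C = 1/(ωC) = 2261 Ω
Net reactance X = X_L − X_C = -903.6 Ω
Z = 3450 − j903.6 Ω
|Z| = √(3450² + 903.6²) = 3566 Ω
∠Z = arctan(-903.6/3450) = -14.68°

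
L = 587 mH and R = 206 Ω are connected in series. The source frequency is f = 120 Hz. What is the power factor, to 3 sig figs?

0.422

ω = 2πf = 754.0 rad/s
X_L = ωL = 443 Ω
Z = 206 + j443 Ω
|Z| = √(206² + 443²) = 488 Ω
∠Z = arctan(443/206) = 65.0°
cos φ = cos(65.0°) = 0.422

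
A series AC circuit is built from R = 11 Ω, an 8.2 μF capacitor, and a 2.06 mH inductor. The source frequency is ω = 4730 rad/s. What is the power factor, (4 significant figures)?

0.5656

X_L = ωL = 9.744 Ω
X_C = 1/(ωC) = 25.78 Ω
Net reactance X = X_L − X_C = -16.04 Ω
Z = 11.00 − j16.04 Ω
|Z| = √(11.00² + 16.04²) = 19.45 Ω
∠Z = arctan(-16.04/11.00) = -55.56°
cos φ = cos(-55.56°) = 0.5656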